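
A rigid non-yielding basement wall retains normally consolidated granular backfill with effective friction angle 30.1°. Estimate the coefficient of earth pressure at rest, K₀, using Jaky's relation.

K₀ = 1 − sin φ' = 1 − sin 30.1° = 0.4985.

0.498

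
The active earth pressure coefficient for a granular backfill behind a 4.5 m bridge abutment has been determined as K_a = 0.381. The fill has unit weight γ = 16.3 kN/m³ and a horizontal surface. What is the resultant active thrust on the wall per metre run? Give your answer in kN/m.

62.9 kN/m

P = ½ K_a γ H² = 0.5 × 0.381 × 16.3 × 4.5² = 62.88 kN/m.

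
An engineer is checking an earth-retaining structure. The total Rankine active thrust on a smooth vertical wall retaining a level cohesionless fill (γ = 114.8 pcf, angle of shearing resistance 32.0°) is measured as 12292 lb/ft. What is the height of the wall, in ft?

K_a = 0.3073. P_a = ½ K_a γ H² ⇒ H = √(2P_a/(K_a γ)).
H = √(2×12292/(0.3073×114.8)) = 26.40 ft.

26.4 ft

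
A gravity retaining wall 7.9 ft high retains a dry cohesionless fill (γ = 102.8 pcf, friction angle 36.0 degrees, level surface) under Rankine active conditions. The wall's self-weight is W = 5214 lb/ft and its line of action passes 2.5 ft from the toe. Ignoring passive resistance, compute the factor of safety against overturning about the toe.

K_a = tan²(45° − 36.0°/2) = 0.2596.
P_a = ½K_aγH² = 0.5×0.2596×102.8×7.9² = 832.8 lb/ft, acting at H/3 = 2.633 ft above the base.
Overturning moment M_o = P_a × H/3 = 832.8 × 2.633 = 2193.
Resisting moment M_r = W × 2.5 = 5214 × 2.5 = 13040.
FS_overturning = M_r/M_o = 13040/2193 = 5.944.

5.94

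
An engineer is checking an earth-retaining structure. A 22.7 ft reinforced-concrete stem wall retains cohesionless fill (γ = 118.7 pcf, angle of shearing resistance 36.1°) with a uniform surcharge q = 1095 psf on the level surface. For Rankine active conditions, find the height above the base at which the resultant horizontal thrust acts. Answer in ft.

K_a = 0.2585.
Triangular part P₁ = ½K_aγH² = 7905 at H/3 = 7.567 ft; rectangular part P₂ = K_a q H = 6425 at H/2 = 11.35 ft.
ȳ = (P₁·7.567 + P₂·11.35)/(P₁+P₂) = 9.263 ft.

9.26 ft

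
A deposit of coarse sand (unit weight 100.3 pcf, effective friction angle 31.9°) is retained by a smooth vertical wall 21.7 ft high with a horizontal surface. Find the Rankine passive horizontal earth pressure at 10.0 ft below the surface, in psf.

K_p = (1 + sin φ)/(1 − sin φ) = 3.241.
σ_h = K_p γ z = 3.241 × 100.3 × 10.0 = 3251 psf.

3250 psf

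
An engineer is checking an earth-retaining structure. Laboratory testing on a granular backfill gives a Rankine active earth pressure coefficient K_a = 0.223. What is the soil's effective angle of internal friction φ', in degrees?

39.4°

K_a = tan²(45° − φ/2) ⇒ 45° − φ/2 = arctan(√0.223) = 25.28°.
φ = 2(45° − 25.28°) = 39.44°.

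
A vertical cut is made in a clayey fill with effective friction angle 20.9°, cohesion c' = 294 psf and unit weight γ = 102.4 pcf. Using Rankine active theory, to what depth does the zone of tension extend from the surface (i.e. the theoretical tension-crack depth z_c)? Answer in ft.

K_a = tan²(45° − 20.9°/2) = 0.4741; √K_a = 0.6886.
The active pressure is zero where K_a γ z = 2c√K_a, so z_c = 2c/(γ√K_a) = 2×294/(102.4×0.6886) = 8.339 ft.

8.34 ft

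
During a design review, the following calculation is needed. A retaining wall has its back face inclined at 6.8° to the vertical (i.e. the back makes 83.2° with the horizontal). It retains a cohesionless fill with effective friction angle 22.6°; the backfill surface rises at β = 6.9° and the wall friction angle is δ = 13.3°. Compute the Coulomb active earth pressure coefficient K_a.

K_a = sin²(α+φ) / [sin²α · sin(α−δ) · (1 + √{sin(φ+δ)sin(φ−β) / (sin(α−δ)sin(α+β))})²].
With α = 83.2°, φ = 22.6°, δ = 13.3°, β = 6.9°: K_a = 0.5022.

0.502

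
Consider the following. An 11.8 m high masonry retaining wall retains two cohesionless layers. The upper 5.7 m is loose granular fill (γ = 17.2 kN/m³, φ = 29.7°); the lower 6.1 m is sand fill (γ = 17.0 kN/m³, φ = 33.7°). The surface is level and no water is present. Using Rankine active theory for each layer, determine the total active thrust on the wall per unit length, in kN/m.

356 kN/m

K_a1 = tan²(45°−29.7°/2) = 0.3374; K_a2 = tan²(45°−33.7°/2) = 0.2863.
Layer 1: σ at base = K_a1 γ₁ h₁ = 33.08 kPa; P₁ = ½×33.08×5.7 = 94.27.
Layer 2: σ_v at top = γ₁h₁ = 98.04; σ_h top = K_a2×98.04 = 28.07; σ_h base = K_a2×(98.04+17.0×6.1) = 57.76.
P₂ = ½(28.07+57.76)×6.1 = 261.8. Total P_a = 94.27+261.8 = 356.0 kN/m.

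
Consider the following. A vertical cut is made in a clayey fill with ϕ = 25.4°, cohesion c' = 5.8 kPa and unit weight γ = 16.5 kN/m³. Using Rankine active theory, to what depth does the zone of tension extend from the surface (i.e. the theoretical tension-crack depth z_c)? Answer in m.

K_a = tan²(45° − 25.4°/2) = 0.3996; √K_a = 0.6322.
The active pressure is zero where K_a γ z = 2c√K_a, so z_c = 2c/(γ√K_a) = 2×5.8/(16.5×0.6322) = 1.112 m.

1.11 m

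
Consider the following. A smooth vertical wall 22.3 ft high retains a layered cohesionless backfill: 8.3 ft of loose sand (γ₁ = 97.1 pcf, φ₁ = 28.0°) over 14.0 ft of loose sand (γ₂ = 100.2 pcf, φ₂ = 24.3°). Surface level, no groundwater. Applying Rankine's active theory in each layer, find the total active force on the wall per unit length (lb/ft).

K_a1 = tan²(45°−28.0°/2) = 0.3610; K_a2 = tan²(45°−24.3°/2) = 0.4169.
Layer 1: σ at base = K_a1 γ₁ h₁ = 291.0 psf; P₁ = ½×291.0×8.3 = 1208.
Layer 2: σ_v at top = γ₁h₁ = 805.9; σ_h top = K_a2×805.9 = 336.0; σ_h base = K_a2×(805.9+100.2×14.0) = 920.9.
P₂ = ½(336.0+920.9)×14.0 = 8798. Total P_a = 1208+8798 = 10010 lb/ft.

10000 lb/ft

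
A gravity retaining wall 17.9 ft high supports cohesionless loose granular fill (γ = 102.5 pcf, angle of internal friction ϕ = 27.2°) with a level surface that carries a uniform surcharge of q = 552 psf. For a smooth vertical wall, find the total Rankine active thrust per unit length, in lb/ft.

9800 lb/ft

K_a = tan²(45° − φ/2) = 0.3726.
Soil triangle: ½ K_a γ H² = 0.5×0.3726×102.5×17.9² = 6118 lb/ft.
Surcharge rectangle: K_a q H = 0.3726×552×17.9 = 3682 lb/ft.
Total = 6118 + 3682 = 9800 lb/ft.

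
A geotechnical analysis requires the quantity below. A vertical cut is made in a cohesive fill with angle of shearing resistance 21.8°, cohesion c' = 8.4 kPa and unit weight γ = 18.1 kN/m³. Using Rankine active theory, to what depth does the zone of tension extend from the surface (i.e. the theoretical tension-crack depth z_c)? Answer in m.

K_a = tan²(45° − 21.8°/2) = 0.4584; √K_a = 0.6771.
The active pressure is zero where K_a γ z = 2c√K_a, so z_c = 2c/(γ√K_a) = 2×8.4/(18.1×0.6771) = 1.371 m.

1.37 m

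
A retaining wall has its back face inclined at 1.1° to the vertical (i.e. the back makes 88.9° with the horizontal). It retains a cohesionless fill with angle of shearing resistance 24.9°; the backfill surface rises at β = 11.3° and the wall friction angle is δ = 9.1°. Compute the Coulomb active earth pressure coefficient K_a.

0.454

K_a = sin²(α+φ) / [sin²α · sin(α−δ) · (1 + √{sin(φ+δ)sin(φ−β) / (sin(α−δ)sin(α+β))})²].
With α = 88.9°, φ = 24.9°, δ = 9.1°, β = 11.3°: K_a = 0.4544.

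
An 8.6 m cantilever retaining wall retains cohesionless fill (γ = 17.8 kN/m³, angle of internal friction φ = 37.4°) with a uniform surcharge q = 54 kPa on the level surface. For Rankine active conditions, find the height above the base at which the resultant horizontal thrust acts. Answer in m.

3.46 m

K_a = 0.2443.
Triangular part P₁ = ½K_aγH² = 160.8 at H/3 = 2.867 m; rectangular part P₂ = K_a q H = 113.4 at H/2 = 4.300 m.
ȳ = (P₁·2.867 + P₂·4.300)/(P₁+P₂) = 3.460 m.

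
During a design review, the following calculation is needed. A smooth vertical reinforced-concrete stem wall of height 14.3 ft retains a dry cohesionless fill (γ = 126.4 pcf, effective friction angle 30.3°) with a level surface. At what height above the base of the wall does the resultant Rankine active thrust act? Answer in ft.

K_a = 0.3293.
The pressure distribution is triangular, so the resultant acts at H/3 above the base = 14.3/3 = 4.767 ft.

4.77 ft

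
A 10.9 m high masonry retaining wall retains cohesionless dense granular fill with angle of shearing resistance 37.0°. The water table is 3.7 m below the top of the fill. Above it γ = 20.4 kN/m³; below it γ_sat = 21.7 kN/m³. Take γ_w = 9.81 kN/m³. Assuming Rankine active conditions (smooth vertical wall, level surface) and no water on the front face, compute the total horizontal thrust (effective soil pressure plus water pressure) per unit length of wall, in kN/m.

501 kN/m

K_a = tan²(45° − φ/2) = 0.2486.
γ' = 21.7 − 9.81 = 11.89 kN/m³. Depth below WT = 7.2 m.
σ'_h at WT = K_a γ d_w = 18.76 kPa; at base = 18.76 + K_a γ' × 7.2 = 40.04 kPa.
P₁ (0–3.7 m) = ½×18.76×3.7 = 34.71. P₂ (3.7–10.9 m) = ½(18.76+40.04)×7.2 = 211.7.
P_w = ½ γ_w h₂² = 0.5×9.81×7.2² = 254.3. Total = 34.71+211.7+254.3 = 500.7 kN/m.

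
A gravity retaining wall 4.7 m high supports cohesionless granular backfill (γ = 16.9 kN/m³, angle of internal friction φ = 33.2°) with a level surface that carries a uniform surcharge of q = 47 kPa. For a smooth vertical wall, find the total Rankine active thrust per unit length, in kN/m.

119 kN/m

K_a = tan²(45° − φ/2) = 0.2924.
Soil triangle: ½ K_a γ H² = 0.5×0.2924×16.9×4.7² = 54.57 kN/m.
Surcharge rectangle: K_a q H = 0.2924×47×4.7 = 64.58 kN/m.
Total = 54.57 + 64.58 = 119.2 kN/m.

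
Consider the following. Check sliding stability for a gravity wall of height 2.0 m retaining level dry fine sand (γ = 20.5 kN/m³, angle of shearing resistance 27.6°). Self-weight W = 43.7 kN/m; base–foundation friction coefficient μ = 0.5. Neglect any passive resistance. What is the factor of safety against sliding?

K_a = tan²(45° − 27.6°/2) = 0.3668.
P_a = ½K_aγH² = 0.5×0.3668×20.5×2.0² = 15.04 kN/m, acting at H/3 = 0.6667 m above the base.
FS_sliding = μW / P_a = 0.5×43.7 / 15.04 = 1.453.

1.45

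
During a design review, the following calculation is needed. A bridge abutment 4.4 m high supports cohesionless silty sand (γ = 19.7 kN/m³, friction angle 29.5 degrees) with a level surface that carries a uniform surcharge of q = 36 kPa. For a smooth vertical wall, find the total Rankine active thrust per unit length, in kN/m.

K_a = tan²(45° − φ/2) = 0.3401.
Soil triangle: ½ K_a γ H² = 0.5×0.3401×19.7×4.4² = 64.86 kN/m.
Surcharge rectangle: K_a q H = 0.3401×36×4.4 = 53.87 kN/m.
Total = 64.86 + 53.87 = 118.7 kN/m.

119 kN/m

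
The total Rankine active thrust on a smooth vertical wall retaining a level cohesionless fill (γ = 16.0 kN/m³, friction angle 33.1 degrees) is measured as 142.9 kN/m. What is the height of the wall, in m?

7.80 m

K_a = 0.2936. P_a = ½ K_a γ H² ⇒ H = √(2P_a/(K_a γ)).
H = √(2×142.9/(0.2936×16.0)) = 7.800 m.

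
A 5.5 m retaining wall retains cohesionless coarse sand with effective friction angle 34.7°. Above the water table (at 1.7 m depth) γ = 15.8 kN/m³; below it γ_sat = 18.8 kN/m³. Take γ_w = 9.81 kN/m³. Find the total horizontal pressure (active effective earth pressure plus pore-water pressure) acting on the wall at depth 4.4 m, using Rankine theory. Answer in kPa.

K_a = (1 − sin φ)/(1 + sin φ) = 0.2745.
γ' = 18.8 − 9.81 = 8.990 kN/m³.
Effective vertical stress at 4.4 m: σ'_v = 15.8×1.7 + 8.990×2.70 = 51.13 kPa.
σ'_h = K_a σ'_v = 0.2745 × 51.13 = 14.03 kPa; u = γ_w × 2.70 = 26.49 kPa.
Total σ_h = 14.03 + 26.49 = 40.52 kPa.

40.5 kPa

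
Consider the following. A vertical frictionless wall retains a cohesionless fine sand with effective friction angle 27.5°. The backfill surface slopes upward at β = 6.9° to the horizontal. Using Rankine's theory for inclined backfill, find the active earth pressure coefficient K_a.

0.377

K_a = cos β · (cos β − √(cos²β − cos²φ)) / (cos β + √(cos²β − cos²φ)).
cos β = 0.9928, cos φ = 0.8870, √(cos²β − cos²φ) = 0.4458.
K_a = 0.9928 × (0.9928 − 0.4458)/(0.9928 + 0.4458) = 0.3774.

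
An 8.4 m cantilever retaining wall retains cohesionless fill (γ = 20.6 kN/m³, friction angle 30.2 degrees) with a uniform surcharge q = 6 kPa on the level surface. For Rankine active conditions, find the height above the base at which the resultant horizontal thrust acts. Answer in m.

2.89 m

K_a = 0.3307.
Triangular part P₁ = ½K_aγH² = 240.3 at H/3 = 2.800 m; rectangular part P₂ = K_a q H = 16.66 at H/2 = 4.200 m.
ȳ = (P₁·2.800 + P₂·4.200)/(P₁+P₂) = 2.891 m.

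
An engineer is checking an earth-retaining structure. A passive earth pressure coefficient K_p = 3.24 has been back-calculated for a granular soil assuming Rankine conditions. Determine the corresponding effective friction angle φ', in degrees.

31.9°

K_p = (1+sin φ)/(1−sin φ) ⇒ sin φ = (K_p − 1)/(K_p + 1) = 0.5283.
φ = arcsin(0.5283) = 31.89°.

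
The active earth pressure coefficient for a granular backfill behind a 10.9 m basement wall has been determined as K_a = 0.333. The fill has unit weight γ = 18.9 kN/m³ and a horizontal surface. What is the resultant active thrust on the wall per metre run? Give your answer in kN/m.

P = ½ K_a γ H² = 0.5 × 0.333 × 18.9 × 10.9² = 373.9 kN/m.

374 kN/m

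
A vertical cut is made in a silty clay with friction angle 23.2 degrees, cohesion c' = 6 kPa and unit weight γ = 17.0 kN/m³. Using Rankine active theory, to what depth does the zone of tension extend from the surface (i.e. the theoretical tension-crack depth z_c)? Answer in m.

1.07 m

K_a = tan²(45° − 23.2°/2) = 0.4348; √K_a = 0.6594.
The active pressure is zero where K_a γ z = 2c√K_a, so z_c = 2c/(γ√K_a) = 2×6/(17.0×0.6594) = 1.071 m.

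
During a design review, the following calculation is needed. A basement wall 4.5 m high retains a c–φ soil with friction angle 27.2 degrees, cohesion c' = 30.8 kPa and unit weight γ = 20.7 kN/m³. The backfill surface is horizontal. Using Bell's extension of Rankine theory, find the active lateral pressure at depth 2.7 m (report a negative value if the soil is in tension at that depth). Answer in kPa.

K_a = (1 − sin φ)/(1 + sin φ) = 0.3726.
σ_a = K_a γ z − 2c√K_a = 0.3726×20.7×2.7 − 2×30.8×0.6104 = -16.78 kPa.

-16.8 kPa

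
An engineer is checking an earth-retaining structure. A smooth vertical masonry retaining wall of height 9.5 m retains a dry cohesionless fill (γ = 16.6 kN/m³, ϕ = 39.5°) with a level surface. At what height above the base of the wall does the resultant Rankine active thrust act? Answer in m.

3.17 m

K_a = 0.2224.
The pressure distribution is triangular, so the resultant acts at H/3 above the base = 9.5/3 = 3.167 m.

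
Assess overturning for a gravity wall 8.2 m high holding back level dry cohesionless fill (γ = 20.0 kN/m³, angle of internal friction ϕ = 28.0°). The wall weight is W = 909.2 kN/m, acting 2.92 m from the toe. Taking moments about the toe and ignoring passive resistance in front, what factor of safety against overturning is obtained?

4.00

K_a = tan²(45° − 28.0°/2) = 0.3610.
P_a = ½K_aγH² = 0.5×0.3610×20.0×8.2² = 242.8 kN/m, acting at H/3 = 2.733 m above the base.
Overturning moment M_o = P_a × H/3 = 242.8 × 2.733 = 663.5.
Resisting moment M_r = W × 2.92 = 909.2 × 2.92 = 2655.
FS_overturning = M_r/M_o = 2655/663.5 = 4.001.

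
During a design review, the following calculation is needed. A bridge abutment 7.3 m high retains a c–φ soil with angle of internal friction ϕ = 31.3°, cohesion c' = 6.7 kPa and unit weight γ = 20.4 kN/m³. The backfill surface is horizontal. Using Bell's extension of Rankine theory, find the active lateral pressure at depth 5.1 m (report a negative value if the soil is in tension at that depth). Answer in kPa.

25.4 kPa

K_a = (1 − sin φ)/(1 + sin φ) = 0.3162.
σ_a = K_a γ z − 2c√K_a = 0.3162×20.4×5.1 − 2×6.7×0.5623 = 25.36 kPa.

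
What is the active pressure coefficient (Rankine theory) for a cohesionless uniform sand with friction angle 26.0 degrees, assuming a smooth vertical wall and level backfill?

K_a = tan²(45° − φ/2) = tan²(32.00°) = 0.3905.

0.390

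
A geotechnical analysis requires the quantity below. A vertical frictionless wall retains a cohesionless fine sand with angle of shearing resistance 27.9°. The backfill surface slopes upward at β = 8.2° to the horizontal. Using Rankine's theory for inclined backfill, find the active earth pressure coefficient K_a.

0.375

K_a = cos β · (cos β − √(cos²β − cos²φ)) / (cos β + √(cos²β − cos²φ)).
cos β = 0.9898, cos φ = 0.8838, √(cos²β − cos²φ) = 0.4457.
K_a = 0.9898 × (0.9898 − 0.4457)/(0.9898 + 0.4457) = 0.3752.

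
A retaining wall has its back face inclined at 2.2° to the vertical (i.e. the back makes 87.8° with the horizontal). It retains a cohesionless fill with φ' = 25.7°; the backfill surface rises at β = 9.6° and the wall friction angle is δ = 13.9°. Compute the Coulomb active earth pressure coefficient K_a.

K_a = sin²(α+φ) / [sin²α · sin(α−δ) · (1 + √{sin(φ+δ)sin(φ−β) / (sin(α−δ)sin(α+β))})²].
With α = 87.8°, φ = 25.7°, δ = 13.9°, β = 9.6°: K_a = 0.4282.

0.428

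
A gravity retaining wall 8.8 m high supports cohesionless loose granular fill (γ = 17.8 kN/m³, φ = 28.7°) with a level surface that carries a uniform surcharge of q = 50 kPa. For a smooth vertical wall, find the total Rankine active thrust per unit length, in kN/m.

397 kN/m

K_a = tan²(45° − φ/2) = 0.3511.
Soil triangle: ½ K_a γ H² = 0.5×0.3511×17.8×8.8² = 242.0 kN/m.
Surcharge rectangle: K_a q H = 0.3511×50×8.8 = 154.5 kN/m.
Total = 242.0 + 154.5 = 396.5 kN/m.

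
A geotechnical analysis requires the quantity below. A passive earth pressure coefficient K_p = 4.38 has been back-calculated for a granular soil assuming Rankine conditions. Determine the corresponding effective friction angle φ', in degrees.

K_p = (1+sin φ)/(1−sin φ) ⇒ sin φ = (K_p − 1)/(K_p + 1) = 0.6283.
φ = arcsin(0.6283) = 38.92°.

38.9°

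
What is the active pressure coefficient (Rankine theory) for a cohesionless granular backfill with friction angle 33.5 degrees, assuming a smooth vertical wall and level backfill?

0.289

K_a = tan²(45° − φ/2) = tan²(28.25°) = 0.2887.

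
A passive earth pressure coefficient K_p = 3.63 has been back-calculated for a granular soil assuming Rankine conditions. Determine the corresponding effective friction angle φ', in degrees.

K_p = (1+sin φ)/(1−sin φ) ⇒ sin φ = (K_p − 1)/(K_p + 1) = 0.5680.
φ = arcsin(0.5680) = 34.61°.

34.6°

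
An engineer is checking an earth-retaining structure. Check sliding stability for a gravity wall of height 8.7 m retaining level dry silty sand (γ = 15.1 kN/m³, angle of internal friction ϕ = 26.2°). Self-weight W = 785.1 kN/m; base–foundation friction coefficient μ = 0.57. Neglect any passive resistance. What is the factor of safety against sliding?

2.02

K_a = tan²(45° − 26.2°/2) = 0.3874.
P_a = ½K_aγH² = 0.5×0.3874×15.1×8.7² = 221.4 kN/m, acting at H/3 = 2.900 m above the base.
FS_sliding = μW / P_a = 0.57×785.1 / 221.4 = 2.021.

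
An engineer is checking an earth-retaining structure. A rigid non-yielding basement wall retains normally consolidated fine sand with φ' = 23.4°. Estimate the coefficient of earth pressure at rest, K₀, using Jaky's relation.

K₀ = 1 − sin φ' = 1 − sin 23.4° = 0.6029.

0.603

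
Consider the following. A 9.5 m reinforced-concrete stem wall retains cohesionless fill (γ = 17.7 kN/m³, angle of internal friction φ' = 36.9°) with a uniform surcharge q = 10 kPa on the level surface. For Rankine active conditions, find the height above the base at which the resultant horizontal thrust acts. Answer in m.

3.33 m

K_a = 0.2497.
Triangular part P₁ = ½K_aγH² = 199.4 at H/3 = 3.167 m; rectangular part P₂ = K_a q H = 23.72 at H/2 = 4.750 m.
ȳ = (P₁·3.167 + P₂·4.750)/(P₁+P₂) = 3.335 m.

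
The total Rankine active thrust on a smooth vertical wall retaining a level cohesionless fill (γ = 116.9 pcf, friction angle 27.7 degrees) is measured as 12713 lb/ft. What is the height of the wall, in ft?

K_a = 0.3653. P_a = ½ K_a γ H² ⇒ H = √(2P_a/(K_a γ)).
H = √(2×12713/(0.3653×116.9)) = 24.40 ft.

24.4 ft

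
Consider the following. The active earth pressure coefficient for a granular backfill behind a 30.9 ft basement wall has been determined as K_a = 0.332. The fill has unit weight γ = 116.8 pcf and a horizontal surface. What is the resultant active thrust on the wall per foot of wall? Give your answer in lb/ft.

P = ½ K_a γ H² = 0.5 × 0.332 × 116.8 × 30.9² = 18510 lb/ft.

18500 lb/ft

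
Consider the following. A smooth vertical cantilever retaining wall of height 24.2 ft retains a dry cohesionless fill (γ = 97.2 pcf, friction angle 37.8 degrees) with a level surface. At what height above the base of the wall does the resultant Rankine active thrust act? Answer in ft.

8.07 ft

K_a = 0.2400.
The pressure distribution is triangular, so the resultant acts at H/3 above the base = 24.2/3 = 8.067 ft.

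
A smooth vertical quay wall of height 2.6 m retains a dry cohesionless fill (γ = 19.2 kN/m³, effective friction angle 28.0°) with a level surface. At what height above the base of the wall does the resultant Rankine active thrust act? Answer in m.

0.867 m

K_a = 0.3610.
The pressure distribution is triangular, so the resultant acts at H/3 above the base = 2.6/3 = 0.8667 m.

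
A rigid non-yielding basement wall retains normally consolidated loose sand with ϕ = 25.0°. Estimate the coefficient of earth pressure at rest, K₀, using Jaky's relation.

K₀ = 1 − sin φ' = 1 − sin 25.0° = 0.5774.

0.577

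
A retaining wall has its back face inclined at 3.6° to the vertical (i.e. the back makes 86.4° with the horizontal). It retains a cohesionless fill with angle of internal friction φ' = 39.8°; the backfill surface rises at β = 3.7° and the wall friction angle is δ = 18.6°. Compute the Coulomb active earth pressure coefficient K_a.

K_a = sin²(α+φ) / [sin²α · sin(α−δ) · (1 + √{sin(φ+δ)sin(φ−β) / (sin(α−δ)sin(α+β))})²].
With α = 86.4°, φ = 39.8°, δ = 18.6°, β = 3.7°: K_a = 0.2342.

0.234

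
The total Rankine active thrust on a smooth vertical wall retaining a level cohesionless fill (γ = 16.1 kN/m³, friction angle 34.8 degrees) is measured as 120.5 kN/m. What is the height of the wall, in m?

7.40 m

K_a = 0.2733. P_a = ½ K_a γ H² ⇒ H = √(2P_a/(K_a γ)).
H = √(2×120.5/(0.2733×16.1)) = 7.401 m.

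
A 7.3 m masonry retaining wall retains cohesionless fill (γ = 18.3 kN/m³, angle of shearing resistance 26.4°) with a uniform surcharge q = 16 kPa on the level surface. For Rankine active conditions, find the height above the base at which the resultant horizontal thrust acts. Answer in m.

K_a = 0.3844.
Triangular part P₁ = ½K_aγH² = 187.5 at H/3 = 2.433 m; rectangular part P₂ = K_a q H = 44.90 at H/2 = 3.650 m.
ȳ = (P₁·2.433 + P₂·3.650)/(P₁+P₂) = 2.668 m.

2.67 m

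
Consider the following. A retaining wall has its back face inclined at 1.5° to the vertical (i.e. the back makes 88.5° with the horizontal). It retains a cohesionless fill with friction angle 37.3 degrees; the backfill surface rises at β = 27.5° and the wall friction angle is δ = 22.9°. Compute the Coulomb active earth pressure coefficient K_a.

K_a = sin²(α+φ) / [sin²α · sin(α−δ) · (1 + √{sin(φ+δ)sin(φ−β) / (sin(α−δ)sin(α+β))})²].
With α = 88.5°, φ = 37.3°, δ = 22.9°, β = 27.5°: K_a = 0.3561.

0.356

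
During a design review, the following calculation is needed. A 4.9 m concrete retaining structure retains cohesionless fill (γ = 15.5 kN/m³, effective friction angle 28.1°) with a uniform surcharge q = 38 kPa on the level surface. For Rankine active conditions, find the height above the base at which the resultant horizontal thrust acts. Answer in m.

K_a = 0.3596.
Triangular part P₁ = ½K_aγH² = 66.92 at H/3 = 1.633 m; rectangular part P₂ = K_a q H = 66.96 at H/2 = 2.450 m.
ȳ = (P₁·1.633 + P₂·2.450)/(P₁+P₂) = 2.042 m.

2.04 m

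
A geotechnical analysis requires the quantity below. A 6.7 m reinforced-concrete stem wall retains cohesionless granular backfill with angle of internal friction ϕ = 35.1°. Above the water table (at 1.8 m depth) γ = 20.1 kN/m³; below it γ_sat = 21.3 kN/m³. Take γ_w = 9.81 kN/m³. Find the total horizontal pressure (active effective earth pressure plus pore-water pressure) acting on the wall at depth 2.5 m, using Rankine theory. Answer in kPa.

K_a = (1 − sin φ)/(1 + sin φ) = 0.2698.
γ' = 21.3 − 9.81 = 11.49 kN/m³.
Effective vertical stress at 2.5 m: σ'_v = 20.1×1.8 + 11.49×0.700 = 44.22 kPa.
σ'_h = K_a σ'_v = 0.2698 × 44.22 = 11.93 kPa; u = γ_w × 0.700 = 6.867 kPa.
Total σ_h = 11.93 + 6.867 = 18.80 kPa.

18.8 kPa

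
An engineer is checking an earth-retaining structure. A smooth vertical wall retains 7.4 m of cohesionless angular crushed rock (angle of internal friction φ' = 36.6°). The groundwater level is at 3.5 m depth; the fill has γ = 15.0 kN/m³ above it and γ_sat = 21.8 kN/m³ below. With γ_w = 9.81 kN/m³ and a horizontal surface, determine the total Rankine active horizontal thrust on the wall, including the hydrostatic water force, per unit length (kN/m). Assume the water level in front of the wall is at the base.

K_a = tan²(45° − φ/2) = 0.2530.
γ' = 21.8 − 9.81 = 11.99 kN/m³. Depth below WT = 3.9 m.
σ'_h at WT = K_a γ d_w = 13.28 kPa; at base = 13.28 + K_a γ' × 3.9 = 25.11 kPa.
P₁ (0–3.5 m) = ½×13.28×3.5 = 23.24. P₂ (3.5–7.4 m) = ½(13.28+25.11)×3.9 = 74.86.
P_w = ½ γ_w h₂² = 0.5×9.81×3.9² = 74.61. Total = 23.24+74.86+74.61 = 172.7 kN/m.

173 kN/m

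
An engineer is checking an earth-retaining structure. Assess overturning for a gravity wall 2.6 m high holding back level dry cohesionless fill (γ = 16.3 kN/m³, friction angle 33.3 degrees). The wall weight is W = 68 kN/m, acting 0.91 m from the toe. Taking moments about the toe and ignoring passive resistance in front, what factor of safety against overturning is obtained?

4.45

K_a = tan²(45° − 33.3°/2) = 0.2911.
P_a = ½K_aγH² = 0.5×0.2911×16.3×2.6² = 16.04 kN/m, acting at H/3 = 0.8667 m above the base.
Overturning moment M_o = P_a × H/3 = 16.04 × 0.8667 = 13.90.
Resisting moment M_r = W × 0.91 = 68 × 0.91 = 61.88.
FS_overturning = M_r/M_o = 61.88/13.90 = 4.451.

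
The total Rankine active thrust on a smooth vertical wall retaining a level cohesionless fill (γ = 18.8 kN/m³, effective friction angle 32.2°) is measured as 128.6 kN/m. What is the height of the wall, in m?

6.70 m

K_a = 0.3047. P_a = ½ K_a γ H² ⇒ H = √(2P_a/(K_a γ)).
H = √(2×128.6/(0.3047×18.8)) = 6.700 m.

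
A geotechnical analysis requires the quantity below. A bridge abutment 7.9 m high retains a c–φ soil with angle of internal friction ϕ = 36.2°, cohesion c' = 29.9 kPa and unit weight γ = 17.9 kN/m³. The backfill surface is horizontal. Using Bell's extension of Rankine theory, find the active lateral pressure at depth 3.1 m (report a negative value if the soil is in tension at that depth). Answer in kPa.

K_a = (1 − sin φ)/(1 + sin φ) = 0.2574.
σ_a = K_a γ z − 2c√K_a = 0.2574×17.9×3.1 − 2×29.9×0.5073 = -16.06 kPa.

-16.1 kPa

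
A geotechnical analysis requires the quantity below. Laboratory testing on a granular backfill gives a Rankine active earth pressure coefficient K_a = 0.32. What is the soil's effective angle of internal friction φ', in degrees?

K_a = tan²(45° − φ/2) ⇒ 45° − φ/2 = arctan(√0.32) = 29.50°.
φ = 2(45° − 29.50°) = 31.01°.

31.0°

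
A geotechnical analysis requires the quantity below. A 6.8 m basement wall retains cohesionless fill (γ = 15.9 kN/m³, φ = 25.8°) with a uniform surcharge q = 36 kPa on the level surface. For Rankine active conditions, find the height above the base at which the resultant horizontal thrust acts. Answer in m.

K_a = 0.3935.
Triangular part P₁ = ½K_aγH² = 144.7 at H/3 = 2.267 m; rectangular part P₂ = K_a q H = 96.33 at H/2 = 3.400 m.
ȳ = (P₁·2.267 + P₂·3.400)/(P₁+P₂) = 2.720 m.

2.72 m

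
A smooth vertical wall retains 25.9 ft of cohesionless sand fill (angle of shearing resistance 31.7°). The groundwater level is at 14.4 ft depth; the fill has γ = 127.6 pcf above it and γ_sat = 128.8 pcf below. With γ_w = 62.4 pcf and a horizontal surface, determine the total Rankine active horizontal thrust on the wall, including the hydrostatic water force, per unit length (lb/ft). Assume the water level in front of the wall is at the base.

K_a = tan²(45° − φ/2) = 0.3111.
γ' = 128.8 − 62.4 = 66.40 pcf. Depth below WT = 11.5 ft.
σ'_h at WT = K_a γ d_w = 571.6 psf; at base = 571.6 + K_a γ' × 11.5 = 809.1 psf.
P₁ (0–14.4 ft) = ½×571.6×14.4 = 4115. P₂ (14.4–25.9 ft) = ½(571.6+809.1)×11.5 = 7939.
P_w = ½ γ_w h₂² = 0.5×62.4×11.5² = 4126. Total = 4115+7939+4126 = 16180 lb/ft.

16200 lb/ft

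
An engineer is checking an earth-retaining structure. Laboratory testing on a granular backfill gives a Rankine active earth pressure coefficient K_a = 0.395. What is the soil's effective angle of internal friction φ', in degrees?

K_a = tan²(45° − φ/2) ⇒ 45° − φ/2 = arctan(√0.395) = 32.15°.
φ = 2(45° − 32.15°) = 25.70°.

25.7°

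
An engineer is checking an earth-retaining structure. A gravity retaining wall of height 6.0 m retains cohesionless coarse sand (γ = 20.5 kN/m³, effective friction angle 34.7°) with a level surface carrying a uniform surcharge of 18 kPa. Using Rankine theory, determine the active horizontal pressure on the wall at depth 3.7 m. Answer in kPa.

K_a = (1 − sin φ)/(1 + sin φ) = 0.2745.
σ_v = γz + q = 20.5 × 3.7 + 18 = 93.85 kPa.
σ_h = K_a σ_v = 0.2745 × 93.85 = 25.76 kPa.

25.8 kPa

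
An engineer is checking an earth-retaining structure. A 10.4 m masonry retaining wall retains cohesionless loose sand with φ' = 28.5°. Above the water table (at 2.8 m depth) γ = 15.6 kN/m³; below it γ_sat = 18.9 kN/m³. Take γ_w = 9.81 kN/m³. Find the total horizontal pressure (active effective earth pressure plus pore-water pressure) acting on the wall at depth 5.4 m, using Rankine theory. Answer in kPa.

49.3 kPa

K_a = (1 − sin φ)/(1 + sin φ) = 0.3540.
γ' = 18.9 − 9.81 = 9.090 kN/m³.
Effective vertical stress at 5.4 m: σ'_v = 15.6×2.8 + 9.090×2.60 = 67.31 kPa.
σ'_h = K_a σ'_v = 0.3540 × 67.31 = 23.83 kPa; u = γ_w × 2.60 = 25.51 kPa.
Total σ_h = 23.83 + 25.51 = 49.33 kPa.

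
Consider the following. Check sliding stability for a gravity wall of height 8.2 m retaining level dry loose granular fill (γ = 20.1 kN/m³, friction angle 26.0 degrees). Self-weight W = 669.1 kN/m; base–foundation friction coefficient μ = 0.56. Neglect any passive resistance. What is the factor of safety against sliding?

K_a = tan²(45° − 26.0°/2) = 0.3905.
P_a = ½K_aγH² = 0.5×0.3905×20.1×8.2² = 263.9 kN/m, acting at H/3 = 2.733 m above the base.
FS_sliding = μW / P_a = 0.56×669.1 / 263.9 = 1.420.

1.42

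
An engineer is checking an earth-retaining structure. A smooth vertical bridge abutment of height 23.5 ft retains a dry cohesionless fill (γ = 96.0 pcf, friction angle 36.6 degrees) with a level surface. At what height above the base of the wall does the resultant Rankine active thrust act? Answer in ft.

K_a = 0.2530.
The pressure distribution is triangular, so the resultant acts at H/3 above the base = 23.5/3 = 7.833 ft.

7.83 ft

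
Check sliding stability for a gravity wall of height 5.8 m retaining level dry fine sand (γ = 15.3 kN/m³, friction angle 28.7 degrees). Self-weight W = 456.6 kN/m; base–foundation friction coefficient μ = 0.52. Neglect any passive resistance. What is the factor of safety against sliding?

K_a = tan²(45° − 28.7°/2) = 0.3511.
P_a = ½K_aγH² = 0.5×0.3511×15.3×5.8² = 90.37 kN/m, acting at H/3 = 1.933 m above the base.
FS_sliding = μW / P_a = 0.52×456.6 / 90.37 = 2.627.

2.63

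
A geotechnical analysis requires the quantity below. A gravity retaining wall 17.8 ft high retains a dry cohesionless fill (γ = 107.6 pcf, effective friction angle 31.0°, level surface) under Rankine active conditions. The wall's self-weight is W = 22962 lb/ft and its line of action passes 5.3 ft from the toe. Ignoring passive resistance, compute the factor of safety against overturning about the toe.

K_a = tan²(45° − 31.0°/2) = 0.3201.
P_a = ½K_aγH² = 0.5×0.3201×107.6×17.8² = 5456 lb/ft, acting at H/3 = 5.933 ft above the base.
Overturning moment M_o = P_a × H/3 = 5456 × 5.933 = 32370.
Resisting moment M_r = W × 5.3 = 22962 × 5.3 = 121700.
FS_overturning = M_r/M_o = 121700/32370 = 3.759.

3.76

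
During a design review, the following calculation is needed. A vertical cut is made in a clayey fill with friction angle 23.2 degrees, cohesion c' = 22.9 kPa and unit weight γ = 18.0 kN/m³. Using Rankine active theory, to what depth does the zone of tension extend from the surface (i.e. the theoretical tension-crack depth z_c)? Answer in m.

3.86 m

K_a = tan²(45° − 23.2°/2) = 0.4348; √K_a = 0.6594.
The active pressure is zero where K_a γ z = 2c√K_a, so z_c = 2c/(γ√K_a) = 2×22.9/(18.0×0.6594) = 3.859 m.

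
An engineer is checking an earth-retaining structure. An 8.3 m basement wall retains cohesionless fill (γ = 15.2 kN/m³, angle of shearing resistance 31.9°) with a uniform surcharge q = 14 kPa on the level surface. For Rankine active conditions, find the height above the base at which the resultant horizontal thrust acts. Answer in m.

3.02 m

K_a = 0.3085.
Triangular part P₁ = ½K_aγH² = 161.5 at H/3 = 2.767 m; rectangular part P₂ = K_a q H = 35.85 at H/2 = 4.150 m.
ȳ = (P₁·2.767 + P₂·4.150)/(P₁+P₂) = 3.018 m.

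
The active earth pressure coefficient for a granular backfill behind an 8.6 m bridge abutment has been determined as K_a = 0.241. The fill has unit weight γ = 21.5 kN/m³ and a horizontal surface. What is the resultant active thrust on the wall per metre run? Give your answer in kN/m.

192 kN/m

P = ½ K_a γ H² = 0.5 × 0.241 × 21.5 × 8.6² = 191.6 kN/m.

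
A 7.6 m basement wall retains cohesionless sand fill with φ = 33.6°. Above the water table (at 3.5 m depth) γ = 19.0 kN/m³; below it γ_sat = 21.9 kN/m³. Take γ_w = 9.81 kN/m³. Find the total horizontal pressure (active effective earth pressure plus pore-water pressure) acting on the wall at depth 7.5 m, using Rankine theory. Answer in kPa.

K_a = (1 − sin φ)/(1 + sin φ) = 0.2875.
γ' = 21.9 − 9.81 = 12.09 kN/m³.
Effective vertical stress at 7.5 m: σ'_v = 19.0×3.5 + 12.09×4.00 = 114.9 kPa.
σ'_h = K_a σ'_v = 0.2875 × 114.9 = 33.02 kPa; u = γ_w × 4.00 = 39.24 kPa.
Total σ_h = 33.02 + 39.24 = 72.26 kPa.

72.3 kPa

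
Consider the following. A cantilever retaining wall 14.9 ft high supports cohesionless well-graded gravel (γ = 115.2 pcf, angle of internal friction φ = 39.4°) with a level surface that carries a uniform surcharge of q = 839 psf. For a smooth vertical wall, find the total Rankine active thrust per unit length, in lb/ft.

K_a = tan²(45° − φ/2) = 0.2234.
Soil triangle: ½ K_a γ H² = 0.5×0.2234×115.2×14.9² = 2857 lb/ft.
Surcharge rectangle: K_a q H = 0.2234×839×14.9 = 2793 lb/ft.
Total = 2857 + 2793 = 5651 lb/ft.

5650 lb/ft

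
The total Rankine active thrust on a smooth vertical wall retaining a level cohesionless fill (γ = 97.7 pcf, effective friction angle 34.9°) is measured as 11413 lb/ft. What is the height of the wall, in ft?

K_a = 0.2721. P_a = ½ K_a γ H² ⇒ H = √(2P_a/(K_a γ)).
H = √(2×11413/(0.2721×97.7)) = 29.30 ft.

29.3 ft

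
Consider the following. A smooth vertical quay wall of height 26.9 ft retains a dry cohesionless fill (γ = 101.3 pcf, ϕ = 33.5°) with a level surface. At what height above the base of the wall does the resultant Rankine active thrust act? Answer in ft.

K_a = 0.2887.
The pressure distribution is triangular, so the resultant acts at H/3 above the base = 26.9/3 = 8.967 ft.

8.97 ft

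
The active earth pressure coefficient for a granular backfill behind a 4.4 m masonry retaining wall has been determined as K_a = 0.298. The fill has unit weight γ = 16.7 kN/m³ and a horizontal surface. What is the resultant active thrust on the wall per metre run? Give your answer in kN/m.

P = ½ K_a γ H² = 0.5 × 0.298 × 16.7 × 4.4² = 48.17 kN/m.

48.2 kN/m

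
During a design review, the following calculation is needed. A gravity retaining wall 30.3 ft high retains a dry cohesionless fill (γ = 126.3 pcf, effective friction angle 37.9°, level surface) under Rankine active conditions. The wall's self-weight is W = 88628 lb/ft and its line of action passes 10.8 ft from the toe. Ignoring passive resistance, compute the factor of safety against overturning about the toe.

K_a = tan²(45° − 37.9°/2) = 0.2389.
P_a = ½K_aγH² = 0.5×0.2389×126.3×30.3² = 13850 lb/ft, acting at H/3 = 10.10 ft above the base.
Overturning moment M_o = P_a × H/3 = 13850 × 10.10 = 139900.
Resisting moment M_r = W × 10.8 = 88628 × 10.8 = 957200.
FS_overturning = M_r/M_o = 957200/139900 = 6.841.

6.84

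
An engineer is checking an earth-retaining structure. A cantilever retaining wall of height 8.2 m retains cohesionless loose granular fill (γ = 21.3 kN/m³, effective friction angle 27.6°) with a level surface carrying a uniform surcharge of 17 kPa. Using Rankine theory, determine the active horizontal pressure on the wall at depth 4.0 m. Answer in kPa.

37.5 kPa

K_a = (1 − sin φ)/(1 + sin φ) = 0.3668.
σ_v = γz + q = 21.3 × 4.0 + 17 = 102.2 kPa.
σ_h = K_a σ_v = 0.3668 × 102.2 = 37.48 kPa.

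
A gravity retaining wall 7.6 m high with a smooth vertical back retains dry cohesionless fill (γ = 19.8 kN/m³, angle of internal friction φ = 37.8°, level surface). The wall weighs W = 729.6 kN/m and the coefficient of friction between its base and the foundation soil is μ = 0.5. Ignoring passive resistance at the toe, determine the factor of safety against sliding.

2.66

K_a = tan²(45° − 37.8°/2) = 0.2400.
P_a = ½K_aγH² = 0.5×0.2400×19.8×7.6² = 137.2 kN/m, acting at H/3 = 2.533 m above the base.
FS_sliding = μW / P_a = 0.5×729.6 / 137.2 = 2.658.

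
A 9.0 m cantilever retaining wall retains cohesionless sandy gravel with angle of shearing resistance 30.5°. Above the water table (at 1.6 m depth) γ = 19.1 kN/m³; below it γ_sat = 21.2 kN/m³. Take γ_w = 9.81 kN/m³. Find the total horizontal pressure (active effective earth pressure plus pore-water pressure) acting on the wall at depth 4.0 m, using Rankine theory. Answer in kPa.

K_a = (1 − sin φ)/(1 + sin φ) = 0.3267.
γ' = 21.2 − 9.81 = 11.39 kN/m³.
Effective vertical stress at 4.0 m: σ'_v = 19.1×1.6 + 11.39×2.40 = 57.90 kPa.
σ'_h = K_a σ'_v = 0.3267 × 57.90 = 18.91 kPa; u = γ_w × 2.40 = 23.54 kPa.
Total σ_h = 18.91 + 23.54 = 42.46 kPa.

42.5 kPa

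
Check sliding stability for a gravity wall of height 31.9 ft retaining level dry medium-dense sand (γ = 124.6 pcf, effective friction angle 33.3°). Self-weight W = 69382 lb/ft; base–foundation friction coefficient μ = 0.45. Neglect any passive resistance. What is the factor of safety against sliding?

1.69

K_a = tan²(45° − 33.3°/2) = 0.2911.
P_a = ½K_aγH² = 0.5×0.2911×124.6×31.9² = 18460 lb/ft, acting at H/3 = 10.63 ft above the base.
FS_sliding = μW / P_a = 0.45×69382 / 18460 = 1.692.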